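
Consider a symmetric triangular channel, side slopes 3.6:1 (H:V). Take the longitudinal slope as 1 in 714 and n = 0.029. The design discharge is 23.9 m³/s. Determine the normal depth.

y_n = 2.22 m

Manning's equation rearranged: A R^(2/3) = nQ / (1·√S) = 0.029 × 23.9 / (√0.001401) = 18.52.
Try y = 2.59 m: A R^(2/3) = 27.99 — over.
Try y = 1.86 m: A R^(2/3) = 11.58 — short.
Try y = 2.22 m: A R^(2/3) = 18.56 — ≈ 18.52.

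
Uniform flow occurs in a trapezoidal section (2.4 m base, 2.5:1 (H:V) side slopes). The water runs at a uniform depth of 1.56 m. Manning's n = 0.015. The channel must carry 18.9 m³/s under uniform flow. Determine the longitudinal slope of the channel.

With bottom width b = 2.4 m and side slope z = 2.5: A = (b + zy)y = (2.4 + 2.5×1.56)×1.56 = 9.828 m²; P = b + 2y√(1+z²) = 2.4 + 2×1.56×2.693 = 10.8 m.
Hydraulic radius R = A/P = 9.828/10.8 = 0.9099 m.
From Manning's equation, S = [nQ / (1 A R^(2/3))]² = [0.015 × 18.9 / (1 × 9.828 × 0.9099^(2/3))]² = 0.000944.

S = 0.000944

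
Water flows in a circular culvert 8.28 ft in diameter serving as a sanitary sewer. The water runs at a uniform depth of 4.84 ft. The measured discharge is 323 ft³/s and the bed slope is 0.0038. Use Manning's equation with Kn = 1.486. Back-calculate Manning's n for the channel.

n = 0.016

For a circular section of diameter D = 8.28 ft at depth y = 4.84 ft, the central angle is θ = 2 arccos(1 − 2y/D) = 3.481 rad. Then A = (D²/8)(θ − sin θ) = 32.69 ft² and P = Dθ/2 = 14.41 ft.
Hydraulic radius R = A/P = 32.69/14.41 = 2.268 ft.
Rearranging Manning's equation: n = (1.486/Q) A R^(2/3) S^(1/2) = (1.486/323) × 32.69 × 2.268^(2/3) × √0.0038 = 0.016.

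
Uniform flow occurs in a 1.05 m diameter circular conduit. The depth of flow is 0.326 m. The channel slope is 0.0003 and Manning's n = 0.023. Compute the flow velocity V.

For a circular section of diameter D = 1.05 m at depth y = 0.326 m, the central angle is θ = 2 arccos(1 − 2y/D) = 2.364 rad. Then A = (D²/8)(θ − sin θ) = 0.2291 m² and P = Dθ/2 = 1.241 m.
Hydraulic radius R = A/P = 0.2291/1.241 = 0.1846 m.
From Manning's equation, V = (1/n) R^(2/3) S^(1/2) = (1/0.023) × 0.1846^(2/3) × 0.0003^(1/2) = 0.244 m/s.

V = 0.244 m/s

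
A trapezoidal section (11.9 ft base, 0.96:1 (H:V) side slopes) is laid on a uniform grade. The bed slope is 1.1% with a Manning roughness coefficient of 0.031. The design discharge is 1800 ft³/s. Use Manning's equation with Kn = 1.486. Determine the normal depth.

Manning's equation rearranged: A R^(2/3) = nQ / (1.486·√S) = 0.031 × 1800 / (1.486 × √0.011) = 358.
Try y = 7.81 ft: A R^(2/3) = 413.9 — high.
Try y = 5.34 ft: A R^(2/3) = 205.8 — low.
Try y = 7.23 ft: A R^(2/3) = 358.2 — matches.

y_n = 7.23 ft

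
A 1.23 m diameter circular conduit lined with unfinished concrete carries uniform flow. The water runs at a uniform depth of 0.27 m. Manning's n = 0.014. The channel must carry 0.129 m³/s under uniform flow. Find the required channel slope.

For a circular section of diameter D = 1.23 m at depth y = 0.27 m, the central angle is θ = 2 arccos(1 − 2y/D) = 1.95 rad. Then A = (D²/8)(θ − sin θ) = 0.1932 m² and P = Dθ/2 = 1.2 m.
Hydraulic radius R = A/P = 0.1932/1.2 = 0.1611 m.
From Manning's equation, S = [nQ / (1 A R^(2/3))]² = [0.014 × 0.129 / (1 × 0.1932 × 0.1611^(2/3))]² = 0.000997.

S = 0.000997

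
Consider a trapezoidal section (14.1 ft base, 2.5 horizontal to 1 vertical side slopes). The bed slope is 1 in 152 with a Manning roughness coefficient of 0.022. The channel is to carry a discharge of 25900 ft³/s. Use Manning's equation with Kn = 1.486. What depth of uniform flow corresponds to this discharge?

Manning's equation rearranged: A R^(2/3) = nQ / (1.486·√S) = 0.022 × 25900 / (1.486 × √0.006579) = 4727.
Trying y = 19.9 ft: A R^(2/3) = 6084 — over.
Trying y = 17.9 ft: A R^(2/3) = 4736 — close enough.

y_n = 17.9 ft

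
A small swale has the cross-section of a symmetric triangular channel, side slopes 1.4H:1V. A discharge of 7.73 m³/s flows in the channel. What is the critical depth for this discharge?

At critical depth, Q² T / (g A³) = 1, i.e. A³/T = Q²/g = 7.73²/9.81 = 6.091.
At y = 1.72 m: A³/T = 14.75 — over.
At y = 1.44 m: A³/T = 6.068 — matches.

y_c = 1.44 m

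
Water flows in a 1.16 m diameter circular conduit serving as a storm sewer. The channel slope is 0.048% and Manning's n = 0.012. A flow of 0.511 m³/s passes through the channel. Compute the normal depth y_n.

Manning's equation rearranged: A R^(2/3) = nQ / (1·√S) = 0.012 × 0.511 / (√0.00048) = 0.2799.
At y = 0.464 m: A R^(2/3) = 0.156 — too small.
At y = 0.778 m: A R^(2/3) = 0.366 — too large.
At y = 0.651 m: A R^(2/3) = 0.2802 — ≈ 0.2799.

y_n = 0.651 m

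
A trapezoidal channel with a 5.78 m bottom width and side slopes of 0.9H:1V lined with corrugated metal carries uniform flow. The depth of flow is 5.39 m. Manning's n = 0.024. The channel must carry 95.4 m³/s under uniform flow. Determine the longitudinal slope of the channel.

With bottom width b = 5.78 m and side slope z = 0.9: A = (b + zy)y = (5.78 + 0.9×5.39)×5.39 = 57.3 m²; P = b + 2y√(1+z²) = 5.78 + 2×5.39×1.345 = 20.28 m.
Hydraulic radius R = A/P = 57.3/20.28 = 2.825 m.
From Manning's equation, S = [nQ / (1 A R^(2/3))]² = [0.024 × 95.4 / (1 × 57.3 × 2.825^(2/3))]² = 0.0004.

S = 0.0004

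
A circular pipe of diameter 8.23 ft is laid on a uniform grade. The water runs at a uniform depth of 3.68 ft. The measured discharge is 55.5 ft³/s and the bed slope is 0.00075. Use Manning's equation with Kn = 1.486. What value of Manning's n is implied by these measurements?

n = 0.026

For a circular section of diameter D = 8.23 ft at depth y = 3.68 ft, the central angle is θ = 2 arccos(1 − 2y/D) = 2.93 rad. Then A = (D²/8)(θ − sin θ) = 23.03 ft² and P = Dθ/2 = 12.06 ft.
Hydraulic radius R = A/P = 23.03/12.06 = 1.91 ft.
Rearranging Manning's equation: n = (1.486/Q) A R^(2/3) S^(1/2) = (1.486/55.5) × 23.03 × 1.91^(2/3) × √0.00075 = 0.026.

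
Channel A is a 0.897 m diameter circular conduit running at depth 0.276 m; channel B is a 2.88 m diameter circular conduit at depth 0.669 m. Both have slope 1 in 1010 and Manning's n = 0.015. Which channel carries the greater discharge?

channel B

Channel A: For a circular section of diameter D = 0.897 m at depth y = 0.276 m, the central angle is θ = 2 arccos(1 − 2y/D) = 2.352 rad. Then A = (D²/8)(θ − sin θ) = 0.1651 m² and P = Dθ/2 = 1.055 m. Hydraulic radius R = A/P = 0.1651/1.055 = 0.1566 m. Q_A = (1/0.015)·0.1651·0.1566^(2/3)·√0.0009901 = 0.1006 m³/s.
Channel B: For a circular section of diameter D = 2.88 m at depth y = 0.669 m, the central angle is θ = 2 arccos(1 − 2y/D) = 2.012 rad. Then A = (D²/8)(θ − sin θ) = 1.148 m² and P = Dθ/2 = 2.897 m. Hydraulic radius R = A/P = 1.148/2.897 = 0.3963 m. Q_B = (1/0.015)·1.148·0.3963^(2/3)·√0.0009901 = 1.299 m³/s.
Q_A = 0.1006 m³/s vs Q_B = 1.299 m³/s, so channel B carries more.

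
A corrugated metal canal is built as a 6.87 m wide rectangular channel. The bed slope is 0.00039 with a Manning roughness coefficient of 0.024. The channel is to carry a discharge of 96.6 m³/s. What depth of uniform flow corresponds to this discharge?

y_n = 9.26 m

Manning's equation rearranged: A R^(2/3) = nQ / (1·√S) = 0.024 × 96.6 / (√0.00039) = 117.4.
Try y = 10.9 m: A R^(2/3) = 142 — over.
Try y = 7.9 m: A R^(2/3) = 97.13 — short.
Try y = 9.26 m: A R^(2/3) = 117.4 — close enough.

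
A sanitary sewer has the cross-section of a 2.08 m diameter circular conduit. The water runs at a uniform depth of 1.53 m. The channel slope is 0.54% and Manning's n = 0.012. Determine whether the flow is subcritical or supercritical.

supercritical

For a circular section of diameter D = 2.08 m at depth y = 1.53 m, the central angle is θ = 2 arccos(1 − 2y/D) = 4.123 rad. Then A = (D²/8)(θ − sin θ) = 2.679 m² and P = Dθ/2 = 4.288 m.
Hydraulic radius R = A/P = 2.679/4.288 = 0.6248 m.
V = (1/n) R^(2/3) √S = (1/0.012) × 0.6248^(2/3) × √0.0054 = 4.476 m/s. Hydraulic depth D_h = A/T = 2.679/1.835 = 1.46 m.
Froude number Fr = V/√(g·D_h) = 4.476/√(9.81×1.46) = 1.18, which is greater than 1, so the flow is supercritical.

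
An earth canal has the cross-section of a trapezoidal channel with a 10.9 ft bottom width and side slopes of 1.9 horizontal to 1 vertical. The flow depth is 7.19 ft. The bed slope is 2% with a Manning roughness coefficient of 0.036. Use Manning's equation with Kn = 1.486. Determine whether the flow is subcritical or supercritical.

With bottom width b = 10.9 ft and side slope z = 1.9: A = (b + zy)y = (10.9 + 1.9×7.19)×7.19 = 176.6 ft²; P = b + 2y√(1+z²) = 10.9 + 2×7.19×2.147 = 41.78 ft.
Hydraulic radius R = A/P = 176.6/41.78 = 4.227 ft.
V = (1.486/n) R^(2/3) √S = (1.486/0.036) × 4.227^(2/3) × √0.02 = 15.26 ft/s. Hydraulic depth D_h = A/T = 176.6/38.22 = 4.62 ft.
Froude number Fr = V/√(g·D_h) = 15.26/√(32.2×4.62) = 1.25, which is greater than 1, so the flow is supercritical.

supercritical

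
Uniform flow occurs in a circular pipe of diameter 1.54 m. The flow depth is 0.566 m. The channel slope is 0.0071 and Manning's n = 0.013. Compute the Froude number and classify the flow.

For a circular section of diameter D = 1.54 m at depth y = 0.566 m, the central angle is θ = 2 arccos(1 − 2y/D) = 2.605 rad. Then A = (D²/8)(θ − sin θ) = 0.6209 m² and P = Dθ/2 = 2.006 m.
Hydraulic radius R = A/P = 0.6209/2.006 = 0.3095 m.
V = (1/n) R^(2/3) √S = (1/0.013) × 0.3095^(2/3) × √0.0071 = 2.966 m/s. Hydraulic depth D_h = A/T = 0.6209/1.485 = 0.4181 m.
Froude number Fr = V/√(g·D_h) = 2.966/√(9.81×0.4181) = 1.46, which is greater than 1, so the flow is supercritical.

supercritical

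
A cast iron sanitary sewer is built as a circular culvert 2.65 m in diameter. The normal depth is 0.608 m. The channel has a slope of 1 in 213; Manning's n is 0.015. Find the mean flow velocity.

V = 2.31 m/s

For a circular section of diameter D = 2.65 m at depth y = 0.608 m, the central angle is θ = 2 arccos(1 − 2y/D) = 1.998 rad. Then A = (D²/8)(θ − sin θ) = 0.955 m² and P = Dθ/2 = 2.647 m.
Hydraulic radius R = A/P = 0.955/2.647 = 0.3607 m.
From Manning's equation, V = (1/n) R^(2/3) S^(1/2) = (1/0.015) × 0.3607^(2/3) × 0.004695^(1/2) = 2.31 m/s.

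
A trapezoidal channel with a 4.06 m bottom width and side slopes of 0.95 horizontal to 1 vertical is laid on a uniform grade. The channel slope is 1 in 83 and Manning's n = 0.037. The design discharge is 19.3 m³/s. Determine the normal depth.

y_n = 1.31 m

Manning's equation rearranged: A R^(2/3) = nQ / (1·√S) = 0.037 × 19.3 / (√0.01205) = 6.506.
Try y = 1.42 m: A R^(2/3) = 7.489 — high.
Try y = 1.15 m: A R^(2/3) = 5.188 — low.
Try y = 1.31 m: A R^(2/3) = 6.504 — matches.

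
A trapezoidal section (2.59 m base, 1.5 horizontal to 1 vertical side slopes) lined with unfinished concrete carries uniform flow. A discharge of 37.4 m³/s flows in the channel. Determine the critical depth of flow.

y_c = 1.93 m

At critical depth, Q² T / (g A³) = 1, i.e. A³/T = Q²/g = 37.4²/9.81 = 142.6.
At y = 2.23 m: A³/T = 249.8 — too large.
At y = 1.93 m: A³/T = 141.6 — close enough.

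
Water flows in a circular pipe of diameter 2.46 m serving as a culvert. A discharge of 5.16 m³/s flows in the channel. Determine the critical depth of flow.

At critical depth, Q² T / (g A³) = 1, i.e. A³/T = Q²/g = 5.16²/9.81 = 2.714.
Try y = 0.736 m: A³/T = 0.757 — low.
Try y = 1.02 m: A³/T = 2.665 — close enough.

y_c = 1.02 m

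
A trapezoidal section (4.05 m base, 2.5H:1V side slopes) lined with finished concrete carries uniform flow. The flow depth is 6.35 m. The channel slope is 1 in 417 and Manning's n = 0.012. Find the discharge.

Q = 1150 m³/s

With bottom width b = 4.05 m and side slope z = 2.5: A = (b + zy)y = (4.05 + 2.5×6.35)×6.35 = 126.5 m²; P = b + 2y√(1+z²) = 4.05 + 2×6.35×2.693 = 38.25 m.
Hydraulic radius R = A/P = 126.5/38.25 = 3.308 m.
Manning's equation: Q = (1/n) A R^(2/3) S^(1/2) = (1/0.012) × 126.5 × 3.308^(2/3) × 0.002398^(1/2) = 1150 m³/s.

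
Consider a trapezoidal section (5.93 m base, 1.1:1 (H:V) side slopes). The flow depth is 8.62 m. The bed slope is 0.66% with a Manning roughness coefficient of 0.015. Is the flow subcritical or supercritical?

supercritical

With bottom width b = 5.93 m and side slope z = 1.1: A = (b + zy)y = (5.93 + 1.1×8.62)×8.62 = 132.9 m²; P = b + 2y√(1+z²) = 5.93 + 2×8.62×1.487 = 31.56 m.
Hydraulic radius R = A/P = 132.9/31.56 = 4.21 m.
V = (1/n) R^(2/3) √S = (1/0.015) × 4.21^(2/3) × √0.0066 = 14.12 m/s. Hydraulic depth D_h = A/T = 132.9/24.89 = 5.337 m.
Froude number Fr = V/√(g·D_h) = 14.12/√(9.81×5.337) = 1.95, which is greater than 1, so the flow is supercritical.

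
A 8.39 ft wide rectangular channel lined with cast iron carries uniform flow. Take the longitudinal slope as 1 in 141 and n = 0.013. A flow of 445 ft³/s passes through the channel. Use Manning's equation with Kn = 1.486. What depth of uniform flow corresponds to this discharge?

Manning's equation rearranged: A R^(2/3) = nQ / (1.486·√S) = 0.013 × 445 / (1.486 × √0.007092) = 46.23.
At y = 2.79 ft: A R^(2/3) = 33.02 — low.
At y = 4.06 ft: A R^(2/3) = 55.21 — high.
At y = 3.56 ft: A R^(2/3) = 46.23 — matches.

y_n = 3.56 ft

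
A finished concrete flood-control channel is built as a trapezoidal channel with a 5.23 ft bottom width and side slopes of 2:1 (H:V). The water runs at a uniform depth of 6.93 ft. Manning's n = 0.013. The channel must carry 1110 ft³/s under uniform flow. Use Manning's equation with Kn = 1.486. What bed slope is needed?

With bottom width b = 5.23 ft and side slope z = 2: A = (b + zy)y = (5.23 + 2×6.93)×6.93 = 132.3 ft²; P = b + 2y√(1+z²) = 5.23 + 2×6.93×2.236 = 36.22 ft.
Hydraulic radius R = A/P = 132.3/36.22 = 3.652 ft.
From Manning's equation, S = [nQ / (1.486 A R^(2/3))]² = [0.013 × 1110 / (1.486 × 132.3 × 3.652^(2/3))]² = 0.000958.

S = 0.000958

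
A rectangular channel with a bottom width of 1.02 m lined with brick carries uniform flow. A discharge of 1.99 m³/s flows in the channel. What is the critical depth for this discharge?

y_c = 0.729 m

For a rectangular channel, critical depth y_c = (q²/g)^(1/3) where q = Q/b = 1.99/1.02 = 1.951 m²/s.
So y_c = (1.951²/9.81)^(1/3) = 0.729 m.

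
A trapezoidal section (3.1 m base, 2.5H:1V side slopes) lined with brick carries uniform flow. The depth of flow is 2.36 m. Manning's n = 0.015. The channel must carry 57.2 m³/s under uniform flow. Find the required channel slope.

S = 0.0011

With bottom width b = 3.1 m and side slope z = 2.5: A = (b + zy)y = (3.1 + 2.5×2.36)×2.36 = 21.24 m²; P = b + 2y√(1+z²) = 3.1 + 2×2.36×2.693 = 15.81 m.
Hydraulic radius R = A/P = 21.24/15.81 = 1.344 m.
From Manning's equation, S = [nQ / (1 A R^(2/3))]² = [0.015 × 57.2 / (1 × 21.24 × 1.344^(2/3))]² = 0.0011.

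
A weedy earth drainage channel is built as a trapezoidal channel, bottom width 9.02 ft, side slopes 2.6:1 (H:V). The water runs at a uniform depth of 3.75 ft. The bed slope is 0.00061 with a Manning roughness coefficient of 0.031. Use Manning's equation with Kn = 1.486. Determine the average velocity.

With bottom width b = 9.02 ft and side slope z = 2.6: A = (b + zy)y = (9.02 + 2.6×3.75)×3.75 = 70.39 ft²; P = b + 2y√(1+z²) = 9.02 + 2×3.75×2.786 = 29.91 ft.
Hydraulic radius R = A/P = 70.39/29.91 = 2.353 ft.
From Manning's equation, V = (1.486/n) R^(2/3) S^(1/2) = (1.486/0.031) × 2.353^(2/3) × 0.00061^(1/2) = 2.09 ft/s.

V = 2.09 ft/s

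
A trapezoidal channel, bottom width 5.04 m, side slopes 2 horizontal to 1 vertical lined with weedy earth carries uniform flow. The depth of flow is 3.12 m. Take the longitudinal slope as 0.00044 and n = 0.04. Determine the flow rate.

With bottom width b = 5.04 m and side slope z = 2: A = (b + zy)y = (5.04 + 2×3.12)×3.12 = 35.19 m²; P = b + 2y√(1+z²) = 5.04 + 2×3.12×2.236 = 18.99 m.
Hydraulic radius R = A/P = 35.19/18.99 = 1.853 m.
Manning's equation: Q = (1/n) A R^(2/3) S^(1/2) = (1/0.04) × 35.19 × 1.853^(2/3) × 0.00044^(1/2) = 27.8 m³/s.

Q = 27.8 m³/s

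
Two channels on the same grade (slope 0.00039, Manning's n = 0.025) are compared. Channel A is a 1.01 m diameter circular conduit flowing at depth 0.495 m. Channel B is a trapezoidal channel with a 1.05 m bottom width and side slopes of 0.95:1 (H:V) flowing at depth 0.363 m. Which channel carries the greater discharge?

channel B

Channel A: For a circular section of diameter D = 1.01 m at depth y = 0.495 m, the central angle is θ = 2 arccos(1 − 2y/D) = 3.102 rad. Then A = (D²/8)(θ − sin θ) = 0.3905 m² and P = Dθ/2 = 1.567 m. Hydraulic radius R = A/P = 0.3905/1.567 = 0.2493 m. Q_A = (1/0.025)·0.3905·0.2493^(2/3)·√0.00039 = 0.1222 m³/s.
Channel B: With bottom width b = 1.05 m and side slope z = 0.95: A = (b + zy)y = (1.05 + 0.95×0.363)×0.363 = 0.5063 m²; P = b + 2y√(1+z²) = 1.05 + 2×0.363×1.379 = 2.051 m. Hydraulic radius R = A/P = 0.5063/2.051 = 0.2468 m. Q_B = (1/0.025)·0.5063·0.2468^(2/3)·√0.00039 = 0.1574 m³/s.
Q_A = 0.1222 m³/s vs Q_B = 0.1574 m³/s, so channel B carries more.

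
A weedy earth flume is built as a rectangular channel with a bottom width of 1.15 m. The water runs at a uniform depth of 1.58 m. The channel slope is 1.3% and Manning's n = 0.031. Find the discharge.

Q = 3.76 m³/s

Flow area A = b·y = 1.15 × 1.58 = 1.817 m². Wetted perimeter P = b + 2y = 1.15 + 2×1.58 = 4.31 m.
Hydraulic radius R = A/P = 1.817/4.31 = 0.4216 m.
Manning's equation: Q = (1/n) A R^(2/3) S^(1/2) = (1/0.031) × 1.817 × 0.4216^(2/3) × 0.013^(1/2) = 3.76 m³/s.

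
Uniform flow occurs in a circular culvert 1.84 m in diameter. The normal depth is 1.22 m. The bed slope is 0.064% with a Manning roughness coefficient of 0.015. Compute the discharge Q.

Q = 2.08 m³/s

For a circular section of diameter D = 1.84 m at depth y = 1.22 m, the central angle is θ = 2 arccos(1 − 2y/D) = 3.806 rad. Then A = (D²/8)(θ − sin θ) = 1.872 m² and P = Dθ/2 = 3.501 m.
Hydraulic radius R = A/P = 1.872/3.501 = 0.5345 m.
Manning's equation: Q = (1/n) A R^(2/3) S^(1/2) = (1/0.015) × 1.872 × 0.5345^(2/3) × 0.00064^(1/2) = 2.08 m³/s.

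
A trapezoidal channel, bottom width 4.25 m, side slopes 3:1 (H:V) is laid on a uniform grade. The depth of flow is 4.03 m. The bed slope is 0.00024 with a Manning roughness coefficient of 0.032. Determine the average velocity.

V = 0.822 m/s

With bottom width b = 4.25 m and side slope z = 3: A = (b + zy)y = (4.25 + 3×4.03)×4.03 = 65.85 m²; P = b + 2y√(1+z²) = 4.25 + 2×4.03×3.162 = 29.74 m.
Hydraulic radius R = A/P = 65.85/29.74 = 2.214 m.
From Manning's equation, V = (1/n) R^(2/3) S^(1/2) = (1/0.032) × 2.214^(2/3) × 0.00024^(1/2) = 0.822 m/s.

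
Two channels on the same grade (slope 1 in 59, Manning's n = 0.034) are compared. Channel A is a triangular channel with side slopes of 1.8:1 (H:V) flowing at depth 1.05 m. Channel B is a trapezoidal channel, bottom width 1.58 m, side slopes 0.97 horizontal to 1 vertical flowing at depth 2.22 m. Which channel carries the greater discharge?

Channel A: For a triangular section with side slope z = 1.8: A = zy² = 1.8×1.05² = 1.985 m²; P = 2y√(1+z²) = 2×1.05×2.059 = 4.324 m. Hydraulic radius R = A/P = 1.985/4.324 = 0.4589 m. Q_A = (1/0.034)·1.985·0.4589^(2/3)·√0.01695 = 4.521 m³/s.
Channel B: With bottom width b = 1.58 m and side slope z = 0.97: A = (b + zy)y = (1.58 + 0.97×2.22)×2.22 = 8.288 m²; P = b + 2y√(1+z²) = 1.58 + 2×2.22×1.393 = 7.766 m. Hydraulic radius R = A/P = 8.288/7.766 = 1.067 m. Q_B = (1/0.034)·8.288·1.067^(2/3)·√0.01695 = 33.14 m³/s.
Q_A = 4.521 m³/s vs Q_B = 33.14 m³/s, so channel B carries more.

channel B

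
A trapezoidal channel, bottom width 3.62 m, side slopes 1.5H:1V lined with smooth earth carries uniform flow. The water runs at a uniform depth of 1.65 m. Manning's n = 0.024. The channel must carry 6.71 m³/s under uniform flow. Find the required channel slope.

S = 0.00024

With bottom width b = 3.62 m and side slope z = 1.5: A = (b + zy)y = (3.62 + 1.5×1.65)×1.65 = 10.06 m²; P = b + 2y√(1+z²) = 3.62 + 2×1.65×1.803 = 9.569 m.
Hydraulic radius R = A/P = 10.06/9.569 = 1.051 m.
From Manning's equation, S = [nQ / (1 A R^(2/3))]² = [0.024 × 6.71 / (1 × 10.06 × 1.051^(2/3))]² = 0.00024.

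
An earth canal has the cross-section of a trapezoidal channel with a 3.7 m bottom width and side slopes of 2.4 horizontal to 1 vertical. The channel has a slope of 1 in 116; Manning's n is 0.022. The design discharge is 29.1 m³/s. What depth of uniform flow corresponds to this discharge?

Manning's equation rearranged: A R^(2/3) = nQ / (1·√S) = 0.022 × 29.1 / (√0.008621) = 6.895.
Try y = 1.08 m: A R^(2/3) = 5.506 — too small.
Try y = 1.54 m: A R^(2/3) = 11.18 — too large.
Try y = 1.21 m: A R^(2/3) = 6.885 — matches.

y_n = 1.21 m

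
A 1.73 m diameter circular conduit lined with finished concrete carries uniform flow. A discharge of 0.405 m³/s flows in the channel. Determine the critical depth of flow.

y_c = 0.306 m

At critical depth, Q² T / (g A³) = 1, i.e. A³/T = Q²/g = 0.405²/9.81 = 0.01672.
At y = 0.245 m: A³/T = 0.006975 — too small.
At y = 0.352 m: A³/T = 0.02897 — too large.
At y = 0.306 m: A³/T = 0.01673 — ≈ 0.01672.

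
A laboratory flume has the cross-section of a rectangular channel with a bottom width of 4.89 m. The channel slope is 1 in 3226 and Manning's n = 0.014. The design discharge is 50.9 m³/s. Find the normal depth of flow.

y_n = 5.77 m

Manning's equation rearranged: A R^(2/3) = nQ / (1·√S) = 0.014 × 50.9 / (√0.00031) = 40.47.
Try y = 6.58 m: A R^(2/3) = 47.3 — too large.
Try y = 5.14 m: A R^(2/3) = 35.19 — too small.
Try y = 5.77 m: A R^(2/3) = 40.46 — matches.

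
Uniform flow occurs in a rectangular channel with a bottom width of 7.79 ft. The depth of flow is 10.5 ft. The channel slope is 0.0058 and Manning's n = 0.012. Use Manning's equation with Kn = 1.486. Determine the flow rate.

Q = 1550 ft³/s

Flow area A = b·y = 7.79 × 10.5 = 81.8 ft². Wetted perimeter P = b + 2y = 7.79 + 2×10.5 = 28.79 ft.
Hydraulic radius R = A/P = 81.8/28.79 = 2.841 ft.
Manning's equation: Q = (1.486/n) A R^(2/3) S^(1/2) = (1.486/0.012) × 81.8 × 2.841^(2/3) × 0.0058^(1/2) = 1550 ft³/s.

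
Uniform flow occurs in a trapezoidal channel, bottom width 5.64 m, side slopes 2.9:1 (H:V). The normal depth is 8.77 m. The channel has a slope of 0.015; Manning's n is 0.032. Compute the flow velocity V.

With bottom width b = 5.64 m and side slope z = 2.9: A = (b + zy)y = (5.64 + 2.9×8.77)×8.77 = 272.5 m²; P = b + 2y√(1+z²) = 5.64 + 2×8.77×3.068 = 59.45 m.
Hydraulic radius R = A/P = 272.5/59.45 = 4.584 m.
From Manning's equation, V = (1/n) R^(2/3) S^(1/2) = (1/0.032) × 4.584^(2/3) × 0.015^(1/2) = 10.6 m/s.

V = 10.6 m/s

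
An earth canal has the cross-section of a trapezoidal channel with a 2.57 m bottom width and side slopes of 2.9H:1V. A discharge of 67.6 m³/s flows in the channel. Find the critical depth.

At critical depth, Q² T / (g A³) = 1, i.e. A³/T = Q²/g = 67.6²/9.81 = 465.8.
Trying y = 2.68 m: A³/T = 1175 — too large.
Trying y = 2.17 m: A³/T = 469.4 — matches.

y_c = 2.17 m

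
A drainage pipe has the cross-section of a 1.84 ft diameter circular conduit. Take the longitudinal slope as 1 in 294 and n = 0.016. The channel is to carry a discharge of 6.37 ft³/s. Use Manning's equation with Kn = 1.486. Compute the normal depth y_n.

Manning's equation rearranged: A R^(2/3) = nQ / (1.486·√S) = 0.016 × 6.37 / (1.486 × √0.003401) = 1.176.
Trying y = 0.905 ft: A R^(2/3) = 0.7704 — low.
Trying y = 1.18 ft: A R^(2/3) = 1.176 — ≈ 1.176.

y_n = 1.18 ft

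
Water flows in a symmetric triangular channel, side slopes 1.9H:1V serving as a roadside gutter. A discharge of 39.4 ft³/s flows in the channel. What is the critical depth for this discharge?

y_c = 1.93 ft

At critical depth, Q² T / (g A³) = 1, i.e. A³/T = Q²/g = 39.4²/32.2 = 48.21.
Trying y = 1.61 ft: A³/T = 19.53 — low.
Trying y = 1.93 ft: A³/T = 48.34 — ≈ 48.21.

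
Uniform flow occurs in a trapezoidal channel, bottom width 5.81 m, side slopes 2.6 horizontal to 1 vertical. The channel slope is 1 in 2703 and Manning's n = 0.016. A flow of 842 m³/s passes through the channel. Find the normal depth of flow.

y_n = 8.81 m

Manning's equation rearranged: A R^(2/3) = nQ / (1·√S) = 0.016 × 842 / (√0.00037) = 700.4.
Trying y = 10.1 m: A R^(2/3) = 974.4 — high.
Trying y = 8.81 m: A R^(2/3) = 700.6 — close enough.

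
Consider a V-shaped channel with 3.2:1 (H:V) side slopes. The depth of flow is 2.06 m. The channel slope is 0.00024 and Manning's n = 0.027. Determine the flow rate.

Q = 7.7 m³/s

For a triangular section with side slope z = 3.2: A = zy² = 3.2×2.06² = 13.58 m²; P = 2y√(1+z²) = 2×2.06×3.353 = 13.81 m.
Hydraulic radius R = A/P = 13.58/13.81 = 0.9831 m.
Manning's equation: Q = (1/n) A R^(2/3) S^(1/2) = (1/0.027) × 13.58 × 0.9831^(2/3) × 0.00024^(1/2) = 7.7 m³/s.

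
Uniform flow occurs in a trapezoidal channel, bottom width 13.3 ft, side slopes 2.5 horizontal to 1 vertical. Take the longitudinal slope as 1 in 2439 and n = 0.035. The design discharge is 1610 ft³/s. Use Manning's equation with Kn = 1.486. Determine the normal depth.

y_n = 12.1 ft

Manning's equation rearranged: A R^(2/3) = nQ / (1.486·√S) = 0.035 × 1610 / (1.486 × √0.00041) = 1873.
Trying y = 9.74 ft: A R^(2/3) = 1153 — too small.
Trying y = 12.1 ft: A R^(2/3) = 1876 — ≈ 1873.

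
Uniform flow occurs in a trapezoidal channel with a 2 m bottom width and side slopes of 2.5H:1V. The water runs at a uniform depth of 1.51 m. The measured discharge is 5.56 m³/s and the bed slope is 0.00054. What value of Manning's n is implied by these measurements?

n = 0.033

With bottom width b = 2 m and side slope z = 2.5: A = (b + zy)y = (2 + 2.5×1.51)×1.51 = 8.72 m²; P = b + 2y√(1+z²) = 2 + 2×1.51×2.693 = 10.13 m.
Hydraulic radius R = A/P = 8.72/10.13 = 0.8607 m.
Rearranging Manning's equation: n = (1/Q) A R^(2/3) S^(1/2) = (1/5.56) × 8.72 × 0.8607^(2/3) × √0.00054 = 0.033.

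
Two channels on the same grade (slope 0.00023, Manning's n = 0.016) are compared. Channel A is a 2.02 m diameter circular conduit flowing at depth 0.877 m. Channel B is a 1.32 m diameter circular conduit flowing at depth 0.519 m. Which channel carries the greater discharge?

Channel A: For a circular section of diameter D = 2.02 m at depth y = 0.877 m, the central angle is θ = 2 arccos(1 − 2y/D) = 2.877 rad. Then A = (D²/8)(θ − sin θ) = 1.334 m² and P = Dθ/2 = 2.906 m. Hydraulic radius R = A/P = 1.334/2.906 = 0.4592 m. Q_A = (1/0.016)·1.334·0.4592^(2/3)·√0.00023 = 0.7529 m³/s.
Channel B: For a circular section of diameter D = 1.32 m at depth y = 0.519 m, the central angle is θ = 2 arccos(1 − 2y/D) = 2.711 rad. Then A = (D²/8)(θ − sin θ) = 0.4995 m² and P = Dθ/2 = 1.789 m. Hydraulic radius R = A/P = 0.4995/1.789 = 0.2792 m. Q_B = (1/0.016)·0.4995·0.2792^(2/3)·√0.00023 = 0.2023 m³/s.
Q_A = 0.7529 m³/s vs Q_B = 0.2023 m³/s, so channel A carries more.

channel A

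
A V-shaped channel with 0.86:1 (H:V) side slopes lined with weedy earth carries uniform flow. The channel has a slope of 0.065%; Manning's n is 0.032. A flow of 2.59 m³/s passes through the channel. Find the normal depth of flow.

Manning's equation rearranged: A R^(2/3) = nQ / (1·√S) = 0.032 × 2.59 / (√0.00065) = 3.251.
Try y = 2.38 m: A R^(2/3) = 4.113 — over.
Try y = 1.66 m: A R^(2/3) = 1.574 — short.
Try y = 2.18 m: A R^(2/3) = 3.255 — matches.

y_n = 2.18 m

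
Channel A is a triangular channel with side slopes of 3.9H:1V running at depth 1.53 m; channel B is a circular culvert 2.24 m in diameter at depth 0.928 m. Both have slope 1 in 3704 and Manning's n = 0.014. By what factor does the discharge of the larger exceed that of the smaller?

Channel A: For a triangular section with side slope z = 3.9: A = zy² = 3.9×1.53² = 9.13 m²; P = 2y√(1+z²) = 2×1.53×4.026 = 12.32 m. Hydraulic radius R = A/P = 9.13/12.32 = 0.741 m. Q_A = (1/0.014)·9.13·0.741^(2/3)·√0.00027 = 8.774 m³/s.
Channel B: For a circular section of diameter D = 2.24 m at depth y = 0.928 m, the central angle is θ = 2 arccos(1 − 2y/D) = 2.797 rad. Then A = (D²/8)(θ − sin θ) = 1.542 m² and P = Dθ/2 = 3.133 m. Hydraulic radius R = A/P = 1.542/3.133 = 0.4924 m. Q_B = (1/0.014)·1.542·0.4924^(2/3)·√0.00027 = 1.129 m³/s.
The larger discharge is 8.774 m³/s and the smaller is 1.129 m³/s; the ratio is 7.77.

7.77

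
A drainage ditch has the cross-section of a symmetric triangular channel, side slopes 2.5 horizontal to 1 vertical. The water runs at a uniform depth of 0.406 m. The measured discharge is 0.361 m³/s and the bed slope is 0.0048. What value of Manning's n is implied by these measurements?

For a triangular section with side slope z = 2.5: A = zy² = 2.5×0.406² = 0.4121 m²; P = 2y√(1+z²) = 2×0.406×2.693 = 2.186 m.
Hydraulic radius R = A/P = 0.4121/2.186 = 0.1885 m.
Rearranging Manning's equation: n = (1/Q) A R^(2/3) S^(1/2) = (1/0.361) × 0.4121 × 0.1885^(2/3) × √0.0048 = 0.026.

n = 0.026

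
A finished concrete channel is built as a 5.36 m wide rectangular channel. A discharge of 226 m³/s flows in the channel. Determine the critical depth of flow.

For a rectangular channel, critical depth y_c = (q²/g)^(1/3) where q = Q/b = 226/5.36 = 42.16 m²/s.
So y_c = (42.16²/9.81)^(1/3) = 5.66 m.

y_c = 5.66 m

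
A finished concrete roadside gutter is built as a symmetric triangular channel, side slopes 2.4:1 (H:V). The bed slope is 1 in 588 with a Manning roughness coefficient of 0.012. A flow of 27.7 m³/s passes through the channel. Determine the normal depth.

Manning's equation rearranged: A R^(2/3) = nQ / (1·√S) = 0.012 × 27.7 / (√0.001701) = 8.06.
Try y = 2.32 m: A R^(2/3) = 13.52 — high.
Try y = 1.91 m: A R^(2/3) = 8.05 — matches.

y_n = 1.91 m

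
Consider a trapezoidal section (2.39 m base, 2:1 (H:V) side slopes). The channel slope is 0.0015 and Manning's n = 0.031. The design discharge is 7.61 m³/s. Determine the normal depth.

Manning's equation rearranged: A R^(2/3) = nQ / (1·√S) = 0.031 × 7.61 / (√0.0015) = 6.091.
Try y = 1.52 m: A R^(2/3) = 7.684 — high.
Try y = 1.08 m: A R^(2/3) = 3.802 — low.
Try y = 1.36 m: A R^(2/3) = 6.09 — matches.

y_n = 1.36 m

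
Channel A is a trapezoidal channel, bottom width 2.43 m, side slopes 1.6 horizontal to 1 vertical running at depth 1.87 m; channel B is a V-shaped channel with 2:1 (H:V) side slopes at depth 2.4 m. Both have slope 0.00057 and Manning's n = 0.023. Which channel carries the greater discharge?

Channel A: With bottom width b = 2.43 m and side slope z = 1.6: A = (b + zy)y = (2.43 + 1.6×1.87)×1.87 = 10.14 m²; P = b + 2y√(1+z²) = 2.43 + 2×1.87×1.887 = 9.487 m. Hydraulic radius R = A/P = 10.14/9.487 = 1.069 m. Q_A = (1/0.023)·10.14·1.069^(2/3)·√0.00057 = 11 m³/s.
Channel B: For a triangular section with side slope z = 2: A = zy² = 2×2.4² = 11.52 m²; P = 2y√(1+z²) = 2×2.4×2.236 = 10.73 m. Hydraulic radius R = A/P = 11.52/10.73 = 1.073 m. Q_B = (1/0.023)·11.52·1.073^(2/3)·√0.00057 = 12.54 m³/s.
Q_A = 11 m³/s vs Q_B = 12.54 m³/s, so channel B carries more.

channel B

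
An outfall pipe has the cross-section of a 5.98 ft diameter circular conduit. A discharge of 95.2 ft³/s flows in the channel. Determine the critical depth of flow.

At critical depth, Q² T / (g A³) = 1, i.e. A³/T = Q²/g = 95.2²/32.2 = 281.5.
Trying y = 3.01 ft: A³/T = 475.1 — over.
Trying y = 1.83 ft: A³/T = 70.13 — short.
Trying y = 2.62 ft: A³/T = 279.4 — matches.

y_c = 2.62 ft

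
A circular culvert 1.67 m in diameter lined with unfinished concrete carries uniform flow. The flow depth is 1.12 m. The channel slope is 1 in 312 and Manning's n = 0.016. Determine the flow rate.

For a circular section of diameter D = 1.67 m at depth y = 1.12 m, the central angle is θ = 2 arccos(1 − 2y/D) = 3.838 rad. Then A = (D²/8)(θ − sin θ) = 1.562 m² and P = Dθ/2 = 3.205 m.
Hydraulic radius R = A/P = 1.562/3.205 = 0.4873 m.
Manning's equation: Q = (1/n) A R^(2/3) S^(1/2) = (1/0.016) × 1.562 × 0.4873^(2/3) × 0.003205^(1/2) = 3.42 m³/s.

Q = 3.42 m³/s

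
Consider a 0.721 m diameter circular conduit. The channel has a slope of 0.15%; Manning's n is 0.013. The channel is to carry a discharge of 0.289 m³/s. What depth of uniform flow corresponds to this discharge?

y_n = 0.464 m

Manning's equation rearranged: A R^(2/3) = nQ / (1·√S) = 0.013 × 0.289 / (√0.0015) = 0.09701.
Try y = 0.526 m: A R^(2/3) = 0.1149 — high.
Try y = 0.389 m: A R^(2/3) = 0.07396 — low.
Try y = 0.464 m: A R^(2/3) = 0.09714 — close enough.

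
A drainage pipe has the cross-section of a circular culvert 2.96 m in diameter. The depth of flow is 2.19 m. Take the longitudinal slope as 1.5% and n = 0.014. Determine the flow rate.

Q = 44.2 m³/s

For a circular section of diameter D = 2.96 m at depth y = 2.19 m, the central angle is θ = 2 arccos(1 − 2y/D) = 4.142 rad. Then A = (D²/8)(θ − sin θ) = 5.459 m² and P = Dθ/2 = 6.131 m.
Hydraulic radius R = A/P = 5.459/6.131 = 0.8904 m.
Manning's equation: Q = (1/n) A R^(2/3) S^(1/2) = (1/0.014) × 5.459 × 0.8904^(2/3) × 0.015^(1/2) = 44.2 m³/s.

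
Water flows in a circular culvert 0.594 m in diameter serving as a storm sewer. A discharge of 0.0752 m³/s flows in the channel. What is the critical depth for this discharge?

y_c = 0.174 m

At critical depth, Q² T / (g A³) = 1, i.e. A³/T = Q²/g = 0.0752²/9.81 = 0.0005765.
At y = 0.221 m: A³/T = 0.001442 — too large.
At y = 0.133 m: A³/T = 0.000201 — too small.
At y = 0.174 m: A³/T = 0.0005724 — close enough.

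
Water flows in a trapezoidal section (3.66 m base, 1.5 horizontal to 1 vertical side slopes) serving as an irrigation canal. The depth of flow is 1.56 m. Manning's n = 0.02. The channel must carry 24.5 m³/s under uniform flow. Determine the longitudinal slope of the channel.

With bottom width b = 3.66 m and side slope z = 1.5: A = (b + zy)y = (3.66 + 1.5×1.56)×1.56 = 9.36 m²; P = b + 2y√(1+z²) = 3.66 + 2×1.56×1.803 = 9.285 m.
Hydraulic radius R = A/P = 9.36/9.285 = 1.008 m.
From Manning's equation, S = [nQ / (1 A R^(2/3))]² = [0.02 × 24.5 / (1 × 9.36 × 1.008^(2/3))]² = 0.00271.

S = 0.00271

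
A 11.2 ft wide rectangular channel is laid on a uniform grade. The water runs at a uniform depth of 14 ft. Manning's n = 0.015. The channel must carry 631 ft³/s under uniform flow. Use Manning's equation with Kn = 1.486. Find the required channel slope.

Flow area A = b·y = 11.2 × 14 = 156.8 ft². Wetted perimeter P = b + 2y = 11.2 + 2×14 = 39.2 ft.
Hydraulic radius R = A/P = 156.8/39.2 = 4 ft.
From Manning's equation, S = [nQ / (1.486 A R^(2/3))]² = [0.015 × 631 / (1.486 × 156.8 × 4^(2/3))]² = 0.00026.

S = 0.00026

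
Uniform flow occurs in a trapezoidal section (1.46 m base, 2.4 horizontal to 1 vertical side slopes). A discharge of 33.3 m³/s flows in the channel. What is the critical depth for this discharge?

y_c = 1.81 m

At critical depth, Q² T / (g A³) = 1, i.e. A³/T = Q²/g = 33.3²/9.81 = 113.
Trying y = 1.56 m: A³/T = 59.79 — too small.
Trying y = 2.25 m: A³/T = 299.9 — too large.
Trying y = 1.81 m: A³/T = 114.2 — matches.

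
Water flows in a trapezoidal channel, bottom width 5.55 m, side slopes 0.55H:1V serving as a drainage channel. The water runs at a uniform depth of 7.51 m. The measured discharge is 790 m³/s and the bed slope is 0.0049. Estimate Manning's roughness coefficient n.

With bottom width b = 5.55 m and side slope z = 0.55: A = (b + zy)y = (5.55 + 0.55×7.51)×7.51 = 72.7 m²; P = b + 2y√(1+z²) = 5.55 + 2×7.51×1.141 = 22.69 m.
Hydraulic radius R = A/P = 72.7/22.69 = 3.204 m.
Rearranging Manning's equation: n = (1/Q) A R^(2/3) S^(1/2) = (1/790) × 72.7 × 3.204^(2/3) × √0.0049 = 0.014.

n = 0.014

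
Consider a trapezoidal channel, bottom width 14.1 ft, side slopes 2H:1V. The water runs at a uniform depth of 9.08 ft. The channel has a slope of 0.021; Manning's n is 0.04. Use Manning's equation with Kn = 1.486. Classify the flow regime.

With bottom width b = 14.1 ft and side slope z = 2: A = (b + zy)y = (14.1 + 2×9.08)×9.08 = 292.9 ft²; P = b + 2y√(1+z²) = 14.1 + 2×9.08×2.236 = 54.71 ft.
Hydraulic radius R = A/P = 292.9/54.71 = 5.354 ft.
V = (1.486/n) R^(2/3) √S = (1.486/0.04) × 5.354^(2/3) × √0.021 = 16.48 ft/s. Hydraulic depth D_h = A/T = 292.9/50.42 = 5.81 ft.
Froude number Fr = V/√(g·D_h) = 16.48/√(32.2×5.81) = 1.2, which is greater than 1, so the flow is supercritical.

supercritical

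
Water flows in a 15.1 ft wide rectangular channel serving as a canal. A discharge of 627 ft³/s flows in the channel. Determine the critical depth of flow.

For a rectangular channel, critical depth y_c = (q²/g)^(1/3) where q = Q/b = 627/15.1 = 41.52 ft²/s.
So y_c = (41.52²/32.2)^(1/3) = 3.77 ft.

y_c = 3.77 ft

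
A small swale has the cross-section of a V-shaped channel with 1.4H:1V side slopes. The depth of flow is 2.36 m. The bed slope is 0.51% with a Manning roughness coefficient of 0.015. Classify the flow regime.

For a triangular section with side slope z = 1.4: A = zy² = 1.4×2.36² = 7.797 m²; P = 2y√(1+z²) = 2×2.36×1.72 = 8.121 m.
Hydraulic radius R = A/P = 7.797/8.121 = 0.9602 m.
V = (1/n) R^(2/3) √S = (1/0.015) × 0.9602^(2/3) × √0.0051 = 4.634 m/s. Hydraulic depth D_h = A/T = 7.797/6.608 = 1.18 m.
Froude number Fr = V/√(g·D_h) = 4.634/√(9.81×1.18) = 1.36, which is greater than 1, so the flow is supercritical.

supercritical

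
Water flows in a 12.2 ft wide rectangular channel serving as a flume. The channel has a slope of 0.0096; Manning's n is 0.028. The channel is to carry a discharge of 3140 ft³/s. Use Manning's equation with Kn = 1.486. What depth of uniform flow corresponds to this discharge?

Manning's equation rearranged: A R^(2/3) = nQ / (1.486·√S) = 0.028 × 3140 / (1.486 × √0.0096) = 603.9.
Try y = 22.4 ft: A R^(2/3) = 777 — high.
Try y = 14.8 ft: A R^(2/3) = 478.9 — low.
Try y = 18 ft: A R^(2/3) = 603.5 — close enough.

y_n = 18 ft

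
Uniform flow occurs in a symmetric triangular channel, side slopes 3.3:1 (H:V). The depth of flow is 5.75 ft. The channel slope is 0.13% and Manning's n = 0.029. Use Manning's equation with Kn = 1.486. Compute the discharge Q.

Q = 396 ft³/s

For a triangular section with side slope z = 3.3: A = zy² = 3.3×5.75² = 109.1 ft²; P = 2y√(1+z²) = 2×5.75×3.448 = 39.65 ft.
Hydraulic radius R = A/P = 109.1/39.65 = 2.751 ft.
Manning's equation: Q = (1.486/n) A R^(2/3) S^(1/2) = (1.486/0.029) × 109.1 × 2.751^(2/3) × 0.0013^(1/2) = 396 ft³/s.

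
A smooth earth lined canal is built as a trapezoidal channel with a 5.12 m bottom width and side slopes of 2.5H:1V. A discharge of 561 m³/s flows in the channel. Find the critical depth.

y_c = 5.42 m

At critical depth, Q² T / (g A³) = 1, i.e. A³/T = Q²/g = 561²/9.81 = 32080.
Trying y = 5.91 m: A³/T = 46890 — over.
Trying y = 4.37 m: A³/T = 12780 — short.
Trying y = 5.42 m: A³/T = 32160 — ≈ 32080.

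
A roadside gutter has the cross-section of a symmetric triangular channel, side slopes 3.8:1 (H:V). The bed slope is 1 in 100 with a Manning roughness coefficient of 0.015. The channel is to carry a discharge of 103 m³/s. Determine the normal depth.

y_n = 2.03 m

Manning's equation rearranged: A R^(2/3) = nQ / (1·√S) = 0.015 × 103 / (√0.01) = 15.45.
Trying y = 2.29 m: A R^(2/3) = 21.33 — too large.
Trying y = 1.45 m: A R^(2/3) = 6.305 — too small.
Trying y = 2.03 m: A R^(2/3) = 15.47 — close enough.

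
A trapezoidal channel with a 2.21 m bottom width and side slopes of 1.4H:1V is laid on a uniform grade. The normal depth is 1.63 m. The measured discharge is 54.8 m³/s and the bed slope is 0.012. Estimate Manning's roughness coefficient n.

n = 0.014

With bottom width b = 2.21 m and side slope z = 1.4: A = (b + zy)y = (2.21 + 1.4×1.63)×1.63 = 7.322 m²; P = b + 2y√(1+z²) = 2.21 + 2×1.63×1.72 = 7.819 m.
Hydraulic radius R = A/P = 7.322/7.819 = 0.9365 m.
Rearranging Manning's equation: n = (1/Q) A R^(2/3) S^(1/2) = (1/54.8) × 7.322 × 0.9365^(2/3) × √0.012 = 0.014.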